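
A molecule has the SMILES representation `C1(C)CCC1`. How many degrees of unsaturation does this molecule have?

Atom tally by fragment:
  cyclobutane ring core → C:4 H:8
  (− 1 ring H displaced by substituents)
  + CH3 → C:1 H:3
Element totals:
  C: 5
  H: 10
Molecular formula: C5H10.
DoU = (2C + 2 + N − H − X) / 2 = (2·5 + 2 + 0 − 10 − 0) / 2 = 1.

1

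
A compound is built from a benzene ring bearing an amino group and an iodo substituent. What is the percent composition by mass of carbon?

32.90%

Atom tally by fragment:
  benzene ring core → C:6 H:6
  (− 2 ring H displaced by substituents)
  + NH2 → N:1 H:2
  + I → I:1
Element totals:
  C: 6
  H: 6
  I: 1
  N: 1
Molecular formula: C6H6IN.
Molar mass = 219.025 g/mol.
Mass from C: 6 × 12.011 = 72.066 g/mol.
%C = 72.066 / 219.025 × 100 = 32.90%.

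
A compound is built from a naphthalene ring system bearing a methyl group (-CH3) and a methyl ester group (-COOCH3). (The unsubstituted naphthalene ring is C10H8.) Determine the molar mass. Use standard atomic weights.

200.24 g/mol

Atom tally by fragment:
  naphthalene ring system core → C:10 H:8
  (− 2 ring H displaced by substituents)
  + CH3 → C:1 H:3
  + COOCH3 → C:2 H:3 O:2
Element totals:
  C: 13
  H: 12
  O: 2
Molecular formula: C13H12O2.
  M = 13(12.011) + 12(1.008) + 2(15.999)
    = 156.143 + 12.096 + 31.998 = 200.237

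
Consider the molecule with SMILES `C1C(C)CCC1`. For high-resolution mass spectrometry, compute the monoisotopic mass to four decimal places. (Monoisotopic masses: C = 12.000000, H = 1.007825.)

84.0939

Atom tally by fragment:
  cyclopentane ring core → C:5 H:10
  (− 1 ring H displaced by substituents)
  + CH3 → C:1 H:3
Element totals:
  C: 6
  H: 12
Molecular formula: C6H12.
  M = 6(12.0) + 12(1.007825)
    = 72.000000 + 12.093900 = 84.093900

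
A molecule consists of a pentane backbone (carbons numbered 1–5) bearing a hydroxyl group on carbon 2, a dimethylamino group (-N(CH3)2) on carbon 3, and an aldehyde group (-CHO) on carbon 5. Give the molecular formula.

C8H17NO2

Atom tally by fragment:
  CH3 → C:1 H:3
  CH(OH) → C:1 H:2 O:1
  CH(N(CH3)2) → C:3 H:7 N:1
  CH2 → C:1 H:2
  CH2CHO → C:2 H:3 O:1
Element totals:
  C: 8
  H: 17
  N: 1
  O: 2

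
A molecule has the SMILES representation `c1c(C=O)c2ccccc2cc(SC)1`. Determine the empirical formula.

Atom tally by fragment:
  naphthalene ring system core → C:10 H:8
  (− 2 ring H displaced by substituents)
  + CHO → C:1 H:1 O:1
  + SCH3 → C:1 H:3 S:1
Element totals:
  C: 12
  H: 10
  O: 1
  S: 1
Molecular formula: C12H10OS.
gcd of subscripts (12, 10, 1, 1) = 1, so the empirical formula equals the molecular formula.

C12H10OS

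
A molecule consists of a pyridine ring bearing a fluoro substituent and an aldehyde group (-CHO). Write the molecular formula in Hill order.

Atom tally by fragment:
  pyridine ring core → C:5 H:5 N:1
  (− 2 ring H displaced by substituents)
  + F → F:1
  + CHO → C:1 H:1 O:1
Element totals:
  C: 6
  H: 4
  F: 1
  N: 1
  O: 1

C6H4FNO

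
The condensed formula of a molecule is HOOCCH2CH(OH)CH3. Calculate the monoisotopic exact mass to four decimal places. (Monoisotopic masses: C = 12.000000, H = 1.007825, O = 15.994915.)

Atom tally by fragment:
  HOOCCH2 → C:2 H:3 O:2
  CH(OH) → C:1 H:2 O:1
  CH3 → C:1 H:3
Element totals:
  C: 4
  H: 8
  O: 3
Molecular formula: C4H8O3.
  M = 4(12.0) + 8(1.007825) + 3(15.994915)
    = 48.000000 + 8.062600 + 47.984745 = 104.047345

104.0473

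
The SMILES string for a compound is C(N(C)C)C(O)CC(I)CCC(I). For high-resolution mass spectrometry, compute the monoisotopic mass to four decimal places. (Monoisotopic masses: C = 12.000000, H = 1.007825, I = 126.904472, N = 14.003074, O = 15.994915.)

410.9556

Atom tally by fragment:
  (CH3)2NCH2 → C:3 H:8 N:1
  CH(OH) → C:1 H:2 O:1
  CH2 → C:1 H:2
  CH(I) → C:1 H:1 I:1
  CH2 → C:1 H:2
  CH2 → C:1 H:2
  CH2I → C:1 H:2 I:1
Element totals:
  C: 9
  H: 19
  I: 2
  N: 1
  O: 1
Molecular formula: C9H19I2NO.
  M = 9(12.0) + 19(1.007825) + 2(126.904472) + 14.003074 + 15.994915
    = 108.000000 + 19.148675 + 253.808944 + 14.003074 + 15.994915 = 410.955608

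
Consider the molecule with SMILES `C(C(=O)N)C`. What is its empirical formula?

Atom tally by fragment:
  H2NOCCH2 → C:2 H:4 O:1 N:1
  CH3 → C:1 H:3
Element totals:
  C: 3
  H: 7
  N: 1
  O: 1
Molecular formula: C3H7NO.
gcd of subscripts (3, 7, 1, 1) = 1, so the empirical formula equals the molecular formula.

C3H7NO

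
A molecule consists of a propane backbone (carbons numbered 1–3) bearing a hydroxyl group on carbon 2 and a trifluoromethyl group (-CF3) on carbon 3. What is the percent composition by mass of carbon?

Atom tally by fragment:
  CH3 → C:1 H:3
  CH(OH) → C:1 H:2 O:1
  CH2CF3 → C:2 H:2 F:3
Element totals:
  C: 4
  H: 7
  F: 3
  O: 1
Molecular formula: C4H7F3O.
Molar mass = 128.093 g/mol.
Mass from C: 4 × 12.011 = 48.044 g/mol.
%C = 48.044 / 128.093 × 100 = 37.51%.

37.51%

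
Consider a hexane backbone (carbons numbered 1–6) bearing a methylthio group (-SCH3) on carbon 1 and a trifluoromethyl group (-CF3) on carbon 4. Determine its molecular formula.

Atom tally by fragment:
  CH3SCH2 → C:2 H:5 S:1
  CH2 → C:1 H:2
  CH2 → C:1 H:2
  CH(CF3) → C:2 H:1 F:3
  CH2 → C:1 H:2
  CH3 → C:1 H:3
Element totals:
  C: 8
  H: 15
  F: 3
  S: 1

C8H15F3S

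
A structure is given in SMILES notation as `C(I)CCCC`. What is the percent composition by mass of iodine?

64.08%

Atom tally by fragment:
  ICH2 → C:1 H:2 I:1
  CH2 → C:1 H:2
  CH2 → C:1 H:2
  CH2 → C:1 H:2
  CH3 → C:1 H:3
Element totals:
  C: 5
  H: 11
  I: 1
Molecular formula: C5H11I.
Molar mass = 198.047 g/mol.
Mass from I: 1 × 126.904 = 126.904 g/mol.
%I = 126.904 / 198.047 × 100 = 64.08%.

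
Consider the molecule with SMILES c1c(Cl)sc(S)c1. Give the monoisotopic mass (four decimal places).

Atom tally by fragment:
  thiophene ring core → C:4 H:4 S:1
  (− 2 ring H displaced by substituents)
  + Cl → Cl:1
  + SH → S:1 H:1
Element totals:
  C: 4
  H: 3
  Cl: 1
  S: 2
Molecular formula: C4H3ClS2.
  M = 4(12.0) + 3(1.007825) + 34.968853 + 2(31.972071)
    = 48.000000 + 3.023475 + 34.968853 + 63.944142 = 149.936470

149.9365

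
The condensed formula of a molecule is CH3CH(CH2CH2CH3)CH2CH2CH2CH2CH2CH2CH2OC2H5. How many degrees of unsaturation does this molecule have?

0

Atom tally by fragment:
  CH3 → C:1 H:3
  CH(CH2CH2CH3) → C:4 H:8
  CH2 → C:1 H:2
  CH2 → C:1 H:2
  CH2 → C:1 H:2
  CH2 → C:1 H:2
  CH2 → C:1 H:2
  CH2 → C:1 H:2
  CH2OC2H5 → C:3 H:7 O:1
Element totals:
  C: 14
  H: 30
  O: 1
Molecular formula: C14H30O.
DoU = (2C + 2 + N − H − X) / 2 = (2·14 + 2 + 0 − 30 − 0) / 2 = 0.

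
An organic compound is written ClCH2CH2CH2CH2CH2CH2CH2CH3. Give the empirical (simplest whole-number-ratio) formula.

Atom tally by fragment:
  ClCH2 → C:1 H:2 Cl:1
  CH2 → C:1 H:2
  CH2 → C:1 H:2
  CH2 → C:1 H:2
  CH2 → C:1 H:2
  CH2 → C:1 H:2
  CH2 → C:1 H:2
  CH3 → C:1 H:3
Element totals:
  C: 8
  H: 17
  Cl: 1
Molecular formula: C8H17Cl.
gcd of subscripts (8, 1, 17) = 1, so the empirical formula equals the molecular formula.

C8H17Cl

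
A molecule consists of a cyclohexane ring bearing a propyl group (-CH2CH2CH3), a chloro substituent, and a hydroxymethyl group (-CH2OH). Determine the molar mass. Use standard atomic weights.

Atom tally by fragment:
  cyclohexane ring core → C:6 H:12
  (− 3 ring H displaced by substituents)
  + CH2CH2CH3 → C:3 H:7
  + Cl → Cl:1
  + CH2OH → C:1 H:3 O:1
Element totals:
  C: 10
  H: 19
  Cl: 1
  O: 1
Molecular formula: C10H19ClO.
  M = 10(12.011) + 19(1.008) + 35.45 + 15.999
    = 120.110 + 19.152 + 35.450 + 15.999 = 190.711

190.71 g/mol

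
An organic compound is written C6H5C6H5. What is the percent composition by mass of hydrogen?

Atom tally by fragment:
  benzene ring core → C:6 H:6
  (− 1 ring H displaced by substituents)
  + C6H5 → C:6 H:5
Element totals:
  C: 12
  H: 10
Molecular formula: C12H10.
Molar mass = 154.212 g/mol.
Mass from H: 10 × 1.008 = 10.080 g/mol.
%H = 10.080 / 154.212 × 100 = 6.54%.

6.54%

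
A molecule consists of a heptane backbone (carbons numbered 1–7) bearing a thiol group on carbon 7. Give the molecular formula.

Atom tally by fragment:
  CH3 → C:1 H:3
  CH2 → C:1 H:2
  CH2 → C:1 H:2
  CH2 → C:1 H:2
  CH2 → C:1 H:2
  CH2 → C:1 H:2
  CH2SH → C:1 H:3 S:1
Element totals:
  C: 7
  H: 16
  S: 1

C7H16S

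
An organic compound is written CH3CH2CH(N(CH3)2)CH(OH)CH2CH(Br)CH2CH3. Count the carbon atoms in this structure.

Atom tally by fragment:
  CH3 → C:1 H:3
  CH2 → C:1 H:2
  CH(N(CH3)2) → C:3 H:7 N:1
  CH(OH) → C:1 H:2 O:1
  CH2 → C:1 H:2
  CH(Br) → C:1 H:1 Br:1
  CH2 → C:1 H:2
  CH3 → C:1 H:3
Element totals:
  C: 10
  H: 22
  Br: 1
  N: 1
  O: 1

10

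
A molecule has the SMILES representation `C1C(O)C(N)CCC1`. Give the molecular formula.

C6H13NO

Atom tally by fragment:
  cyclohexane ring core → C:6 H:12
  (− 2 ring H displaced by substituents)
  + OH → O:1 H:1
  + NH2 → N:1 H:2
Element totals:
  C: 6
  H: 13
  N: 1
  O: 1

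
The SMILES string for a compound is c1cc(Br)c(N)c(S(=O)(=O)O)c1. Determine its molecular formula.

C6H6BrNO3S

Atom tally by fragment:
  benzene ring core → C:6 H:6
  (− 3 ring H displaced by substituents)
  + Br → Br:1
  + NH2 → N:1 H:2
  + SO3H → S:1 O:3 H:1
Element totals:
  C: 6
  H: 6
  Br: 1
  N: 1
  O: 3
  S: 1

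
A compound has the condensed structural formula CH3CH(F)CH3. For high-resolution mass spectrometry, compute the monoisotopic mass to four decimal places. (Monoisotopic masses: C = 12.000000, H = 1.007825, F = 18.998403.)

62.0532

Atom tally by fragment:
  CH3 → C:1 H:3
  CH(F) → C:1 H:1 F:1
  CH3 → C:1 H:3
Element totals:
  C: 3
  H: 7
  F: 1
Molecular formula: C3H7F.
  M = 3(12.0) + 7(1.007825) + 18.998403
    = 36.000000 + 7.054775 + 18.998403 = 62.053178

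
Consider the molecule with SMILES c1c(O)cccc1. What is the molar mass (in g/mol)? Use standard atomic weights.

94.11 g/mol

Atom tally by fragment:
  benzene ring core → C:6 H:6
  (− 1 ring H displaced by substituents)
  + OH → O:1 H:1
Element totals:
  C: 6
  H: 6
  O: 1
Molecular formula: C6H6O.
  M = 6(12.011) + 6(1.008) + 15.999
    = 72.066 + 6.048 + 15.999 = 94.113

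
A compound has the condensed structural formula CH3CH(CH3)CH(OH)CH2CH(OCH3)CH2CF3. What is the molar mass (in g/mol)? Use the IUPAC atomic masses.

214.23 g/mol

Atom tally by fragment:
  CH3 → C:1 H:3
  CH(CH3) → C:2 H:4
  CH(OH) → C:1 H:2 O:1
  CH2 → C:1 H:2
  CH(OCH3) → C:2 H:4 O:1
  CH2CF3 → C:2 H:2 F:3
Element totals:
  C: 9
  H: 17
  F: 3
  O: 2
Molecular formula: C9H17F3O2.
  M = 9(12.011) + 17(1.008) + 3(18.998) + 2(15.999)
    = 108.099 + 17.136 + 56.994 + 31.998 = 214.227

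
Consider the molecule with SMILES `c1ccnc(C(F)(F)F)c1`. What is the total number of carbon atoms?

Atom tally by fragment:
  pyridine ring core → C:5 H:5 N:1
  (− 1 ring H displaced by substituents)
  + CF3 → C:1 F:3
Element totals:
  C: 6
  H: 4
  F: 3
  N: 1

6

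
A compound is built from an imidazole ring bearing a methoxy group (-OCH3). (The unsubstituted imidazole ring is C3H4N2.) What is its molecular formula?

C4H6N2O

Atom tally by fragment:
  imidazole ring core → C:3 H:4 N:2
  (− 1 ring H displaced by substituents)
  + OCH3 → C:1 H:3 O:1
Element totals:
  C: 4
  H: 6
  N: 2
  O: 1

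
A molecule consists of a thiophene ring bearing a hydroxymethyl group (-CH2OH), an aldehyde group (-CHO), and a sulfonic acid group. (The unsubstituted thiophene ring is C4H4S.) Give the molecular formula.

Atom tally by fragment:
  thiophene ring core → C:4 H:4 S:1
  (− 3 ring H displaced by substituents)
  + CH2OH → C:1 H:3 O:1
  + CHO → C:1 H:1 O:1
  + SO3H → S:1 O:3 H:1
Element totals:
  C: 6
  H: 6
  O: 5
  S: 2

C6H6O5S2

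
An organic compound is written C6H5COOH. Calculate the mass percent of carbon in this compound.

68.85%

Element totals:
  C: 7
  H: 6
  O: 2
Molecular formula: C7H6O2.
Molar mass = 122.123 g/mol.
Mass from C: 7 × 12.011 = 84.077 g/mol.
%C = 84.077 / 122.123 × 100 = 68.85%.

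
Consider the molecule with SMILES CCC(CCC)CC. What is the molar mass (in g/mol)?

114.23 g/mol

Atom tally by fragment:
  CH3 → C:1 H:3
  CH2 → C:1 H:2
  CH(CH2CH2CH3) → C:4 H:8
  CH2 → C:1 H:2
  CH3 → C:1 H:3
Element totals:
  C: 8
  H: 18
Molecular formula: C8H18.
  M = 8(12.011) + 18(1.008)
    = 96.088 + 18.144 = 114.232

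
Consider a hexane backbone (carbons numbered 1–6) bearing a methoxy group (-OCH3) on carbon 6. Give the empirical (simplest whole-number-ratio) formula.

C7H16O

Atom tally by fragment:
  CH3 → C:1 H:3
  CH2 → C:1 H:2
  CH2 → C:1 H:2
  CH2 → C:1 H:2
  CH2 → C:1 H:2
  CH2OCH3 → C:2 H:5 O:1
Element totals:
  C: 7
  H: 16
  O: 1
Molecular formula: C7H16O.
gcd of subscripts (7, 16, 1) = 1, so the empirical formula equals the molecular formula.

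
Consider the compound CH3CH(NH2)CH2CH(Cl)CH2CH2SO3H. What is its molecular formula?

Element totals:
  C: 6
  H: 14
  Cl: 1
  N: 1
  O: 3
  S: 1

C6H14ClNO3S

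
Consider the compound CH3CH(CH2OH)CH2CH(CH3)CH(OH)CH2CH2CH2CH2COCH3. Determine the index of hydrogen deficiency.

Atom tally by fragment:
  CH3 → C:1 H:3
  CH(CH2OH) → C:2 H:4 O:1
  CH2 → C:1 H:2
  CH(CH3) → C:2 H:4
  CH(OH) → C:1 H:2 O:1
  CH2 → C:1 H:2
  CH2 → C:1 H:2
  CH2 → C:1 H:2
  CH2COCH3 → C:3 H:5 O:1
Element totals:
  C: 13
  H: 26
  O: 3
Molecular formula: C13H26O3.
DoU = (2C + 2 + N − H − X) / 2 = (2·13 + 2 + 0 − 26 − 0) / 2 = 1.

1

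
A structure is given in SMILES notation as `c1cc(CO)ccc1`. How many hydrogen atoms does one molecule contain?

Atom tally by fragment:
  benzene ring core → C:6 H:6
  (− 1 ring H displaced by substituents)
  + CH2OH → C:1 H:3 O:1
Element totals:
  C: 7
  H: 8
  O: 1

8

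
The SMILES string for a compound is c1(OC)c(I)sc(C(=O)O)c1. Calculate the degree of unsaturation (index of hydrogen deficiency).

Atom tally by fragment:
  thiophene ring core → C:4 H:4 S:1
  (− 3 ring H displaced by substituents)
  + OCH3 → C:1 H:3 O:1
  + I → I:1
  + COOH → C:1 H:1 O:2
Element totals:
  C: 6
  H: 5
  I: 1
  O: 3
  S: 1
Molecular formula: C6H5IO3S.
DoU = (2C + 2 + N − H − X) / 2 = (2·6 + 2 + 0 − 5 − 1) / 2 = 4.

4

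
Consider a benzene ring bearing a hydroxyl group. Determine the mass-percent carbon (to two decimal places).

Atom tally by fragment:
  benzene ring core → C:6 H:6
  (− 1 ring H displaced by substituents)
  + OH → O:1 H:1
Element totals:
  C: 6
  H: 6
  O: 1
Molecular formula: C6H6O.
Molar mass = 94.113 g/mol.
Mass from C: 6 × 12.011 = 72.066 g/mol.
%C = 72.066 / 94.113 × 100 = 76.57%.

76.57%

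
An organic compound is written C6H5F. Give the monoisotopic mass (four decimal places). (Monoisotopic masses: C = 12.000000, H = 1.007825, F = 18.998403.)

96.0375

Atom tally by fragment:
  benzene ring core → C:6 H:6
  (− 1 ring H displaced by substituents)
  + F → F:1
Element totals:
  C: 6
  H: 5
  F: 1
Molecular formula: C6H5F.
  M = 6(12.0) + 5(1.007825) + 18.998403
    = 72.000000 + 5.039125 + 18.998403 = 96.037528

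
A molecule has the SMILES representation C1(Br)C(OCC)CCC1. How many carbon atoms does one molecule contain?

Atom tally by fragment:
  cyclopentane ring core → C:5 H:10
  (− 2 ring H displaced by substituents)
  + Br → Br:1
  + OC2H5 → C:2 H:5 O:1
Element totals:
  C: 7
  H: 13
  Br: 1
  O: 1

7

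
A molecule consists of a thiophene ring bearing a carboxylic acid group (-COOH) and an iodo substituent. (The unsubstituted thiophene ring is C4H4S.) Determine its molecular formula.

C5H3IO2S

Atom tally by fragment:
  thiophene ring core → C:4 H:4 S:1
  (− 2 ring H displaced by substituents)
  + COOH → C:1 H:1 O:2
  + I → I:1
Element totals:
  C: 5
  H: 3
  I: 1
  O: 2
  S: 1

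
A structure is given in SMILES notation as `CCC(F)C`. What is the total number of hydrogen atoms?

9

Atom tally by fragment:
  CH3 → C:1 H:3
  CH2 → C:1 H:2
  CH(F) → C:1 H:1 F:1
  CH3 → C:1 H:3
Element totals:
  C: 4
  H: 9
  F: 1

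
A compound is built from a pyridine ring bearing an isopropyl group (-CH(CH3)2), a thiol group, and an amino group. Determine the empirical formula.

C8H12N2S

Atom tally by fragment:
  pyridine ring core → C:5 H:5 N:1
  (− 3 ring H displaced by substituents)
  + CH(CH3)2 → C:3 H:7
  + SH → S:1 H:1
  + NH2 → N:1 H:2
Element totals:
  C: 8
  H: 12
  N: 2
  S: 1
Molecular formula: C8H12N2S.
gcd of subscripts (8, 12, 2, 1) = 1, so the empirical formula equals the molecular formula.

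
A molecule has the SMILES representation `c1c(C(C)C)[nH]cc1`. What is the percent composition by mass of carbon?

Atom tally by fragment:
  pyrrole ring core → C:4 H:5 N:1
  (− 1 ring H displaced by substituents)
  + CH(CH3)2 → C:3 H:7
Element totals:
  C: 7
  H: 11
  N: 1
Molecular formula: C7H11N.
Molar mass = 109.172 g/mol.
Mass from C: 7 × 12.011 = 84.077 g/mol.
%C = 84.077 / 109.172 × 100 = 77.01%.

77.01%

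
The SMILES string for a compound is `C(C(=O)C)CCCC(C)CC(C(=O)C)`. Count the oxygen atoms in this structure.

Atom tally by fragment:
  CH3COCH2 → C:3 H:5 O:1
  CH2 → C:1 H:2
  CH2 → C:1 H:2
  CH2 → C:1 H:2
  CH(CH3) → C:2 H:4
  CH2 → C:1 H:2
  CH2COCH3 → C:3 H:5 O:1
Element totals:
  C: 12
  H: 22
  O: 2

2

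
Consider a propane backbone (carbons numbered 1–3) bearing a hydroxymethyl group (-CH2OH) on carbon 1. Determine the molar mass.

Atom tally by fragment:
  HOCH2CH2 → C:2 H:5 O:1
  CH2 → C:1 H:2
  CH3 → C:1 H:3
Element totals:
  C: 4
  H: 10
  O: 1
Molecular formula: C4H10O.
  M = 4(12.011) + 10(1.008) + 15.999
    = 48.044 + 10.080 + 15.999 = 74.123

74.12 g/mol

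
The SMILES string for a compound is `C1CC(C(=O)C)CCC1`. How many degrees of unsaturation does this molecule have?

Atom tally by fragment:
  cyclohexane ring core → C:6 H:12
  (− 1 ring H displaced by substituents)
  + COCH3 → C:2 H:3 O:1
Element totals:
  C: 8
  H: 14
  O: 1
Molecular formula: C8H14O.
DoU = (2C + 2 + N − H − X) / 2 = (2·8 + 2 + 0 − 14 − 0) / 2 = 2.

2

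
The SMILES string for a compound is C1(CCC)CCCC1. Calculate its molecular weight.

Atom tally by fragment:
  cyclopentane ring core → C:5 H:10
  (− 1 ring H displaced by substituents)
  + CH2CH2CH3 → C:3 H:7
Element totals:
  C: 8
  H: 16
Molecular formula: C8H16.
  M = 8(12.011) + 16(1.008)
    = 96.088 + 16.128 = 112.216

112.22 g/mol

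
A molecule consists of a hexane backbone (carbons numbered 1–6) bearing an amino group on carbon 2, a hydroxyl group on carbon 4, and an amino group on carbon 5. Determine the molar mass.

132.21 g/mol

Atom tally by fragment:
  CH3 → C:1 H:3
  CH(NH2) → C:1 H:3 N:1
  CH2 → C:1 H:2
  CH(OH) → C:1 H:2 O:1
  CH(NH2) → C:1 H:3 N:1
  CH3 → C:1 H:3
Element totals:
  C: 6
  H: 16
  N: 2
  O: 1
Molecular formula: C6H16N2O.
  M = 6(12.011) + 16(1.008) + 2(14.007) + 15.999
    = 72.066 + 16.128 + 28.014 + 15.999 = 132.207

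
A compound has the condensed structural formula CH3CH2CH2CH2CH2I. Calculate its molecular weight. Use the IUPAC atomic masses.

198.05 g/mol

Element totals:
  C: 5
  H: 11
  I: 1
Molecular formula: C5H11I.
  M = 5(12.011) + 11(1.008) + 126.904
    = 60.055 + 11.088 + 126.904 = 198.047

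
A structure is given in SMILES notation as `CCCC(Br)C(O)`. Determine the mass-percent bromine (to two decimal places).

Atom tally by fragment:
  CH3 → C:1 H:3
  CH2 → C:1 H:2
  CH2 → C:1 H:2
  CH(Br) → C:1 H:1 Br:1
  CH2OH → C:1 H:3 O:1
Element totals:
  C: 5
  H: 11
  Br: 1
  O: 1
Molecular formula: C5H11BrO.
Molar mass = 167.046 g/mol.
Mass from Br: 1 × 79.904 = 79.904 g/mol.
%Br = 79.904 / 167.046 × 100 = 47.83%.

47.83%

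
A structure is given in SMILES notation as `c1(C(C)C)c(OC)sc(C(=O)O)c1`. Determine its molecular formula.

Atom tally by fragment:
  thiophene ring core → C:4 H:4 S:1
  (− 3 ring H displaced by substituents)
  + CH(CH3)2 → C:3 H:7
  + OCH3 → C:1 H:3 O:1
  + COOH → C:1 H:1 O:2
Element totals:
  C: 9
  H: 12
  O: 3
  S: 1

C9H12O3S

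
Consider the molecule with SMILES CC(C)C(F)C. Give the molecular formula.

C5H11F

Atom tally by fragment:
  CH3 → C:1 H:3
  CH(CH3) → C:2 H:4
  CH(F) → C:1 H:1 F:1
  CH3 → C:1 H:3
Element totals:
  C: 5
  H: 11
  F: 1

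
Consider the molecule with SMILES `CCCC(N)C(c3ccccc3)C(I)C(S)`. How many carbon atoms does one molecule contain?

Atom tally by fragment:
  CH3 → C:1 H:3
  CH2 → C:1 H:2
  CH2 → C:1 H:2
  CH(NH2) → C:1 H:3 N:1
  CH(C6H5) → C:7 H:6
  CH(I) → C:1 H:1 I:1
  CH2SH → C:1 H:3 S:1
Element totals:
  C: 13
  H: 20
  I: 1
  N: 1
  S: 1

13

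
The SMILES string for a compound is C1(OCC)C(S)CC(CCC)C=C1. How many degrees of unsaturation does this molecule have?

2

Atom tally by fragment:
  cyclohexene ring core → C:6 H:10
  (− 3 ring H displaced by substituents)
  + OC2H5 → C:2 H:5 O:1
  + SH → S:1 H:1
  + CH2CH2CH3 → C:3 H:7
Element totals:
  C: 11
  H: 20
  O: 1
  S: 1
Molecular formula: C11H20OS.
DoU = (2C + 2 + N − H − X) / 2 = (2·11 + 2 + 0 − 20 − 0) / 2 = 2.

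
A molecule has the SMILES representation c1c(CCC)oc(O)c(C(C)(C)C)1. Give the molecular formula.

Atom tally by fragment:
  furan ring core → C:4 H:4 O:1
  (− 3 ring H displaced by substituents)
  + CH2CH2CH3 → C:3 H:7
  + OH → O:1 H:1
  + C(CH3)3 → C:4 H:9
Element totals:
  C: 11
  H: 18
  O: 2

C11H18O2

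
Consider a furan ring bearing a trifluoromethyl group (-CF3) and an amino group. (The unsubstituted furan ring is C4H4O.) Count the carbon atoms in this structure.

5

Atom tally by fragment:
  furan ring core → C:4 H:4 O:1
  (− 2 ring H displaced by substituents)
  + CF3 → C:1 F:3
  + NH2 → N:1 H:2
Element totals:
  C: 5
  H: 4
  F: 3
  N: 1
  O: 1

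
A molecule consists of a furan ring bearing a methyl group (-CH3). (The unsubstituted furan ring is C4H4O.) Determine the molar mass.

82.10 g/mol

Atom tally by fragment:
  furan ring core → C:4 H:4 O:1
  (− 1 ring H displaced by substituents)
  + CH3 → C:1 H:3
Element totals:
  C: 5
  H: 6
  O: 1
Molecular formula: C5H6O.
  M = 5(12.011) + 6(1.008) + 15.999
    = 60.055 + 6.048 + 15.999 = 82.102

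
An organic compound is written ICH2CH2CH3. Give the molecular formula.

Element totals:
  C: 3
  H: 7
  I: 1

C3H7I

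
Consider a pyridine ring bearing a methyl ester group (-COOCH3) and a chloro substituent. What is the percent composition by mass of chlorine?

Atom tally by fragment:
  pyridine ring core → C:5 H:5 N:1
  (− 2 ring H displaced by substituents)
  + COOCH3 → C:2 H:3 O:2
  + Cl → Cl:1
Element totals:
  C: 7
  H: 6
  Cl: 1
  N: 1
  O: 2
Molecular formula: C7H6ClNO2.
Molar mass = 171.580 g/mol.
Mass from Cl: 1 × 35.45 = 35.450 g/mol.
%Cl = 35.450 / 171.580 × 100 = 20.66%.

20.66%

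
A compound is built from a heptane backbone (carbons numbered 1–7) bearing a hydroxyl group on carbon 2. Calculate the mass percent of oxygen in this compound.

13.77%

Atom tally by fragment:
  CH3 → C:1 H:3
  CH(OH) → C:1 H:2 O:1
  CH2 → C:1 H:2
  CH2 → C:1 H:2
  CH2 → C:1 H:2
  CH2 → C:1 H:2
  CH3 → C:1 H:3
Element totals:
  C: 7
  H: 16
  O: 1
Molecular formula: C7H16O.
Molar mass = 116.204 g/mol.
Mass from O: 1 × 15.999 = 15.999 g/mol.
%O = 15.999 / 116.204 × 100 = 13.77%.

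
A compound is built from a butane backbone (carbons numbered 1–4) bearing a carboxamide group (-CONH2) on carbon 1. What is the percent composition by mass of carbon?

59.37%

Atom tally by fragment:
  H2NOCCH2 → C:2 H:4 O:1 N:1
  CH2 → C:1 H:2
  CH2 → C:1 H:2
  CH3 → C:1 H:3
Element totals:
  C: 5
  H: 11
  N: 1
  O: 1
Molecular formula: C5H11NO.
Molar mass = 101.149 g/mol.
Mass from C: 5 × 12.011 = 60.055 g/mol.
%C = 60.055 / 101.149 × 100 = 59.37%.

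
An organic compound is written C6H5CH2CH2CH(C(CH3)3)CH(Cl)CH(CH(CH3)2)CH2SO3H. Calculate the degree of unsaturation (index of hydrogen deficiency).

4

Atom tally by fragment:
  C6H5CH2 → C:7 H:7
  CH2 → C:1 H:2
  CH(C(CH3)3) → C:5 H:10
  CH(Cl) → C:1 H:1 Cl:1
  CH(CH(CH3)2) → C:4 H:8
  CH2SO3H → C:1 H:3 S:1 O:3
Element totals:
  C: 19
  H: 31
  Cl: 1
  O: 3
  S: 1
Molecular formula: C19H31ClO3S.
DoU = (2C + 2 + N − H − X) / 2 = (2·19 + 2 + 0 − 31 − 1) / 2 = 4.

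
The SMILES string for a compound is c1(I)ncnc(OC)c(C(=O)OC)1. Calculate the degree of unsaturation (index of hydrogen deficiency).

5

Atom tally by fragment:
  pyrimidine ring core → C:4 H:4 N:2
  (− 3 ring H displaced by substituents)
  + I → I:1
  + OCH3 → C:1 H:3 O:1
  + COOCH3 → C:2 H:3 O:2
Element totals:
  C: 7
  H: 7
  I: 1
  N: 2
  O: 3
Molecular formula: C7H7IN2O3.
DoU = (2C + 2 + N − H − X) / 2 = (2·7 + 2 + 2 − 7 − 1) / 2 = 5.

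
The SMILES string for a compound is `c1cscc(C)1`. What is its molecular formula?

Atom tally by fragment:
  thiophene ring core → C:4 H:4 S:1
  (− 1 ring H displaced by substituents)
  + CH3 → C:1 H:3
Element totals:
  C: 5
  H: 6
  S: 1

C5H6S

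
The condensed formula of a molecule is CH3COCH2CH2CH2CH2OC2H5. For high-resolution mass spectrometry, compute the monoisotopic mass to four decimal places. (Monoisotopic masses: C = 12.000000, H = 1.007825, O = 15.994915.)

Atom tally by fragment:
  CH3COCH2 → C:3 H:5 O:1
  CH2 → C:1 H:2
  CH2 → C:1 H:2
  CH2OC2H5 → C:3 H:7 O:1
Element totals:
  C: 8
  H: 16
  O: 2
Molecular formula: C8H16O2.
  M = 8(12.0) + 16(1.007825) + 2(15.994915)
    = 96.000000 + 16.125200 + 31.989830 = 144.115030

144.1150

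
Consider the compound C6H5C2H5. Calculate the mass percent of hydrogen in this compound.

9.49%

Element totals:
  C: 8
  H: 10
Molecular formula: C8H10.
Molar mass = 106.168 g/mol.
Mass from H: 10 × 1.008 = 10.080 g/mol.
%H = 10.080 / 106.168 × 100 = 9.49%.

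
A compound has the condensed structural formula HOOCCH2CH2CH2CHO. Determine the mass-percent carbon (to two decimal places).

51.72%

Element totals:
  C: 5
  H: 8
  O: 3
Molecular formula: C5H8O3.
Molar mass = 116.116 g/mol.
Mass from C: 5 × 12.011 = 60.055 g/mol.
%C = 60.055 / 116.116 × 100 = 51.72%.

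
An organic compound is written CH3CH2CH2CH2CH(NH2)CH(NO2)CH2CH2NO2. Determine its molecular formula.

C8H17N3O4

Element totals:
  C: 8
  H: 17
  N: 3
  O: 4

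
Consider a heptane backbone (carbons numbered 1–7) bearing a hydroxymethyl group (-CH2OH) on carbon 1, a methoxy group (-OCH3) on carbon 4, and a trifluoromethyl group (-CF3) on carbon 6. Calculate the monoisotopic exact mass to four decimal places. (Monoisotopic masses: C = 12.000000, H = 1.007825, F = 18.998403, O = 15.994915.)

Atom tally by fragment:
  HOCH2CH2 → C:2 H:5 O:1
  CH2 → C:1 H:2
  CH2 → C:1 H:2
  CH(OCH3) → C:2 H:4 O:1
  CH2 → C:1 H:2
  CH(CF3) → C:2 H:1 F:3
  CH3 → C:1 H:3
Element totals:
  C: 10
  H: 19
  F: 3
  O: 2
Molecular formula: C10H19F3O2.
  M = 10(12.0) + 19(1.007825) + 3(18.998403) + 2(15.994915)
    = 120.000000 + 19.148675 + 56.995209 + 31.989830 = 228.133714

228.1337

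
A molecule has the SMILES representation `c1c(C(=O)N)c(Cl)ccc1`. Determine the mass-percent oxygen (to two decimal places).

10.28%

Atom tally by fragment:
  benzene ring core → C:6 H:6
  (− 2 ring H displaced by substituents)
  + CONH2 → C:1 H:2 O:1 N:1
  + Cl → Cl:1
Element totals:
  C: 7
  H: 6
  Cl: 1
  N: 1
  O: 1
Molecular formula: C7H6ClNO.
Molar mass = 155.581 g/mol.
Mass from O: 1 × 15.999 = 15.999 g/mol.
%O = 15.999 / 155.581 × 100 = 10.28%.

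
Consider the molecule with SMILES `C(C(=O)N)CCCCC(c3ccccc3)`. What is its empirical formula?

C13H19NO

Atom tally by fragment:
  H2NOCCH2 → C:2 H:4 O:1 N:1
  CH2 → C:1 H:2
  CH2 → C:1 H:2
  CH2 → C:1 H:2
  CH2 → C:1 H:2
  CH2C6H5 → C:7 H:7
Element totals:
  C: 13
  H: 19
  N: 1
  O: 1
Molecular formula: C13H19NO.
gcd of subscripts (13, 19, 1, 1) = 1, so the empirical formula equals the molecular formula.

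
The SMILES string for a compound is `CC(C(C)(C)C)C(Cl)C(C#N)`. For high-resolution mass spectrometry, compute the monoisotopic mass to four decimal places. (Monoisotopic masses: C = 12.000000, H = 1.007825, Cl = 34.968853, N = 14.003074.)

Atom tally by fragment:
  CH3 → C:1 H:3
  CH(C(CH3)3) → C:5 H:10
  CH(Cl) → C:1 H:1 Cl:1
  CH2CN → C:2 H:2 N:1
Element totals:
  C: 9
  H: 16
  Cl: 1
  N: 1
Molecular formula: C9H16ClN.
  M = 9(12.0) + 16(1.007825) + 34.968853 + 14.003074
    = 108.000000 + 16.125200 + 34.968853 + 14.003074 = 173.097127

173.0971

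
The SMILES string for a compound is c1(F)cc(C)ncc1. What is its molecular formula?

Atom tally by fragment:
  pyridine ring core → C:5 H:5 N:1
  (− 2 ring H displaced by substituents)
  + F → F:1
  + CH3 → C:1 H:3
Element totals:
  C: 6
  H: 6
  F: 1
  N: 1

C6H6FN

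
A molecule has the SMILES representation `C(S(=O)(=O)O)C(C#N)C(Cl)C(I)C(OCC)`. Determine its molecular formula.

C8H13ClINO4S

Atom tally by fragment:
  HO3SCH2 → C:1 H:3 S:1 O:3
  CH(CN) → C:2 H:1 N:1
  CH(Cl) → C:1 H:1 Cl:1
  CH(I) → C:1 H:1 I:1
  CH2OC2H5 → C:3 H:7 O:1
Element totals:
  C: 8
  H: 13
  Cl: 1
  I: 1
  N: 1
  O: 4
  S: 1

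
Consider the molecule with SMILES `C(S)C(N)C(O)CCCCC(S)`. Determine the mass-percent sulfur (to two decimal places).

Atom tally by fragment:
  HSCH2 → C:1 H:3 S:1
  CH(NH2) → C:1 H:3 N:1
  CH(OH) → C:1 H:2 O:1
  CH2 → C:1 H:2
  CH2 → C:1 H:2
  CH2 → C:1 H:2
  CH2 → C:1 H:2
  CH2SH → C:1 H:3 S:1
Element totals:
  C: 8
  H: 19
  N: 1
  O: 1
  S: 2
Molecular formula: C8H19NOS2.
Molar mass = 209.366 g/mol.
Mass from S: 2 × 32.06 = 64.120 g/mol.
%S = 64.120 / 209.366 × 100 = 30.63%.

30.63%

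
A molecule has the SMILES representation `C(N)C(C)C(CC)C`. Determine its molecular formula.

Atom tally by fragment:
  H2NCH2 → C:1 H:4 N:1
  CH(CH3) → C:2 H:4
  CH(C2H5) → C:3 H:6
  CH3 → C:1 H:3
Element totals:
  C: 7
  H: 17
  N: 1

C7H17N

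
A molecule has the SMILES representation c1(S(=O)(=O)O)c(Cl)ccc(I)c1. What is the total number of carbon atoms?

6

Atom tally by fragment:
  benzene ring core → C:6 H:6
  (− 3 ring H displaced by substituents)
  + SO3H → S:1 O:3 H:1
  + Cl → Cl:1
  + I → I:1
Element totals:
  C: 6
  H: 4
  Cl: 1
  I: 1
  O: 3
  S: 1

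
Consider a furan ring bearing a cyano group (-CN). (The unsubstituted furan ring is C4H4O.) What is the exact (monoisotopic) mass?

93.0215

Atom tally by fragment:
  furan ring core → C:4 H:4 O:1
  (− 1 ring H displaced by substituents)
  + CN → C:1 N:1
Element totals:
  C: 5
  H: 3
  N: 1
  O: 1
Molecular formula: C5H3NO.
  M = 5(12.0) + 3(1.007825) + 14.003074 + 15.994915
    = 60.000000 + 3.023475 + 14.003074 + 15.994915 = 93.021464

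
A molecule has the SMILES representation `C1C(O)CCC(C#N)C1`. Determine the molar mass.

Atom tally by fragment:
  cyclohexane ring core → C:6 H:12
  (− 2 ring H displaced by substituents)
  + OH → O:1 H:1
  + CN → C:1 N:1
Element totals:
  C: 7
  H: 11
  N: 1
  O: 1
Molecular formula: C7H11NO.
  M = 7(12.011) + 11(1.008) + 14.007 + 15.999
    = 84.077 + 11.088 + 14.007 + 15.999 = 125.171

125.17 g/mol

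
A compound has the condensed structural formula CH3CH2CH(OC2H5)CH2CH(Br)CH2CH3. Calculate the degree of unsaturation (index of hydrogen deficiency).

Atom tally by fragment:
  CH3 → C:1 H:3
  CH2 → C:1 H:2
  CH(OC2H5) → C:3 H:6 O:1
  CH2 → C:1 H:2
  CH(Br) → C:1 H:1 Br:1
  CH2 → C:1 H:2
  CH3 → C:1 H:3
Element totals:
  C: 9
  H: 19
  Br: 1
  O: 1
Molecular formula: C9H19BrO.
DoU = (2C + 2 + N − H − X) / 2 = (2·9 + 2 + 0 − 19 − 1) / 2 = 0.

0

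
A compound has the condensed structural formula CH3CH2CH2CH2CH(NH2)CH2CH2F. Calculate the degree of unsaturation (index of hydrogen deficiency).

Atom tally by fragment:
  CH3 → C:1 H:3
  CH2 → C:1 H:2
  CH2 → C:1 H:2
  CH2 → C:1 H:2
  CH(NH2) → C:1 H:3 N:1
  CH2 → C:1 H:2
  CH2F → C:1 H:2 F:1
Element totals:
  C: 7
  H: 16
  F: 1
  N: 1
Molecular formula: C7H16FN.
DoU = (2C + 2 + N − H − X) / 2 = (2·7 + 2 + 1 − 16 − 1) / 2 = 0.

0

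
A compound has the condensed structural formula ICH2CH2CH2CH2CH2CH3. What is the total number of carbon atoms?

6

Element totals:
  C: 6
  H: 13
  I: 1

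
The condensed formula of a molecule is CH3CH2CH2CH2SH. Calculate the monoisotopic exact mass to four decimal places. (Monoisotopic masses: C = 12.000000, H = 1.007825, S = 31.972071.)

90.0503

Element totals:
  C: 4
  H: 10
  S: 1
Molecular formula: C4H10S.
  M = 4(12.0) + 10(1.007825) + 31.972071
    = 48.000000 + 10.078250 + 31.972071 = 90.050321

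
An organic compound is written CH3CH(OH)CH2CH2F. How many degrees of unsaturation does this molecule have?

Atom tally by fragment:
  CH3 → C:1 H:3
  CH(OH) → C:1 H:2 O:1
  CH2 → C:1 H:2
  CH2F → C:1 H:2 F:1
Element totals:
  C: 4
  H: 9
  F: 1
  O: 1
Molecular formula: C4H9FO.
DoU = (2C + 2 + N − H − X) / 2 = (2·4 + 2 + 0 − 9 − 1) / 2 = 0.

0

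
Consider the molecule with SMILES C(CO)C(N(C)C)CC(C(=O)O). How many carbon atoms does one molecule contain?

8

Atom tally by fragment:
  HOCH2CH2 → C:2 H:5 O:1
  CH(N(CH3)2) → C:3 H:7 N:1
  CH2 → C:1 H:2
  CH2COOH → C:2 H:3 O:2
Element totals:
  C: 8
  H: 17
  N: 1
  O: 3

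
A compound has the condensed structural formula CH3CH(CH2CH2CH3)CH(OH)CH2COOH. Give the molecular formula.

C8H16O3

Element totals:
  C: 8
  H: 16
  O: 3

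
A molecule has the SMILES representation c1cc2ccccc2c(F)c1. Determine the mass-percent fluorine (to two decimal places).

13.00%

Atom tally by fragment:
  naphthalene ring system core → C:10 H:8
  (− 1 ring H displaced by substituents)
  + F → F:1
Element totals:
  C: 10
  H: 7
  F: 1
Molecular formula: C10H7F.
Molar mass = 146.164 g/mol.
Mass from F: 1 × 18.998 = 18.998 g/mol.
%F = 18.998 / 146.164 × 100 = 13.00%.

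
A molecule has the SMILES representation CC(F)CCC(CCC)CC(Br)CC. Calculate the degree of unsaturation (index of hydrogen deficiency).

0

Atom tally by fragment:
  CH3 → C:1 H:3
  CH(F) → C:1 H:1 F:1
  CH2 → C:1 H:2
  CH2 → C:1 H:2
  CH(CH2CH2CH3) → C:4 H:8
  CH2 → C:1 H:2
  CH(Br) → C:1 H:1 Br:1
  CH2 → C:1 H:2
  CH3 → C:1 H:3
Element totals:
  C: 12
  H: 24
  Br: 1
  F: 1
Molecular formula: C12H24BrF.
DoU = (2C + 2 + N − H − X) / 2 = (2·12 + 2 + 0 − 24 − 2) / 2 = 0.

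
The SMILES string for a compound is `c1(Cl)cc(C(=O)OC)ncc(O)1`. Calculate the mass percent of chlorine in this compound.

Atom tally by fragment:
  pyridine ring core → C:5 H:5 N:1
  (− 3 ring H displaced by substituents)
  + Cl → Cl:1
  + COOCH3 → C:2 H:3 O:2
  + OH → O:1 H:1
Element totals:
  C: 7
  H: 6
  Cl: 1
  N: 1
  O: 3
Molecular formula: C7H6ClNO3.
Molar mass = 187.579 g/mol.
Mass from Cl: 1 × 35.45 = 35.450 g/mol.
%Cl = 35.450 / 187.579 × 100 = 18.90%.

18.90%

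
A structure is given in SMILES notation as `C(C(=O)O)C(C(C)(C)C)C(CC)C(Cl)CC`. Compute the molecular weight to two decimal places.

248.79 g/mol

Atom tally by fragment:
  HOOCCH2 → C:2 H:3 O:2
  CH(C(CH3)3) → C:5 H:10
  CH(C2H5) → C:3 H:6
  CH(Cl) → C:1 H:1 Cl:1
  CH2 → C:1 H:2
  CH3 → C:1 H:3
Element totals:
  C: 13
  H: 25
  Cl: 1
  O: 2
Molecular formula: C13H25ClO2.
  M = 13(12.011) + 25(1.008) + 35.45 + 2(15.999)
    = 156.143 + 25.200 + 35.450 + 31.998 = 248.791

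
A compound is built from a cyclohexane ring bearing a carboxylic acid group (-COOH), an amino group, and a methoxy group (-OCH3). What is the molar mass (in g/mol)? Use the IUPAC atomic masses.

Atom tally by fragment:
  cyclohexane ring core → C:6 H:12
  (− 3 ring H displaced by substituents)
  + COOH → C:1 H:1 O:2
  + NH2 → N:1 H:2
  + OCH3 → C:1 H:3 O:1
Element totals:
  C: 8
  H: 15
  N: 1
  O: 3
Molecular formula: C8H15NO3.
  M = 8(12.011) + 15(1.008) + 14.007 + 3(15.999)
    = 96.088 + 15.120 + 14.007 + 47.997 = 173.212

173.21 g/mol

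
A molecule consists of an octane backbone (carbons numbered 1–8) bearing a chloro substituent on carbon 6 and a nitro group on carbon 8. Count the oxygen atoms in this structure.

Atom tally by fragment:
  CH3 → C:1 H:3
  CH2 → C:1 H:2
  CH2 → C:1 H:2
  CH2 → C:1 H:2
  CH2 → C:1 H:2
  CH(Cl) → C:1 H:1 Cl:1
  CH2 → C:1 H:2
  CH2NO2 → C:1 H:2 N:1 O:2
Element totals:
  C: 8
  H: 16
  Cl: 1
  N: 1
  O: 2

2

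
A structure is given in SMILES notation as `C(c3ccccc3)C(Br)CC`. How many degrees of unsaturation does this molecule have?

4

Atom tally by fragment:
  C6H5CH2 → C:7 H:7
  CH(Br) → C:1 H:1 Br:1
  CH2 → C:1 H:2
  CH3 → C:1 H:3
Element totals:
  C: 10
  H: 13
  Br: 1
Molecular formula: C10H13Br.
DoU = (2C + 2 + N − H − X) / 2 = (2·10 + 2 + 0 − 13 − 1) / 2 = 4.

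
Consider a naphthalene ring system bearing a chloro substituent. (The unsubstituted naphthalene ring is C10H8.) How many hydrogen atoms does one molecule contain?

7

Atom tally by fragment:
  naphthalene ring system core → C:10 H:8
  (− 1 ring H displaced by substituents)
  + Cl → Cl:1
Element totals:
  C: 10
  H: 7
  Cl: 1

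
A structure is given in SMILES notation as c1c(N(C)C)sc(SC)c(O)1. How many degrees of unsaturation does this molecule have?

3

Atom tally by fragment:
  thiophene ring core → C:4 H:4 S:1
  (− 3 ring H displaced by substituents)
  + N(CH3)2 → N:1 C:2 H:6
  + SCH3 → C:1 H:3 S:1
  + OH → O:1 H:1
Element totals:
  C: 7
  H: 11
  N: 1
  O: 1
  S: 2
Molecular formula: C7H11NOS2.
DoU = (2C + 2 + N − H − X) / 2 = (2·7 + 2 + 1 − 11 − 0) / 2 = 3.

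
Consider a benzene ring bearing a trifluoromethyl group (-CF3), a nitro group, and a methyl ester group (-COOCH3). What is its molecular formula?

Atom tally by fragment:
  benzene ring core → C:6 H:6
  (− 3 ring H displaced by substituents)
  + CF3 → C:1 F:3
  + NO2 → N:1 O:2
  + COOCH3 → C:2 H:3 O:2
Element totals:
  C: 9
  H: 6
  F: 3
  N: 1
  O: 4

C9H6F3NO4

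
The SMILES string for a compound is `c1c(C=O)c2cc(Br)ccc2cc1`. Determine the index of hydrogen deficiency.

8

Atom tally by fragment:
  naphthalene ring system core → C:10 H:8
  (− 2 ring H displaced by substituents)
  + CHO → C:1 H:1 O:1
  + Br → Br:1
Element totals:
  C: 11
  H: 7
  Br: 1
  O: 1
Molecular formula: C11H7BrO.
DoU = (2C + 2 + N − H − X) / 2 = (2·11 + 2 + 0 − 7 − 1) / 2 = 8.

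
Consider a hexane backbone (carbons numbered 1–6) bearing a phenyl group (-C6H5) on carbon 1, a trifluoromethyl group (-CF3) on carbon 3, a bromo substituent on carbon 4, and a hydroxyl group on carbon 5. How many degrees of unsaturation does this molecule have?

Atom tally by fragment:
  C6H5CH2 → C:7 H:7
  CH2 → C:1 H:2
  CH(CF3) → C:2 H:1 F:3
  CH(Br) → C:1 H:1 Br:1
  CH(OH) → C:1 H:2 O:1
  CH3 → C:1 H:3
Element totals:
  C: 13
  H: 16
  Br: 1
  F: 3
  O: 1
Molecular formula: C13H16BrF3O.
DoU = (2C + 2 + N − H − X) / 2 = (2·13 + 2 + 0 − 16 − 4) / 2 = 4.

4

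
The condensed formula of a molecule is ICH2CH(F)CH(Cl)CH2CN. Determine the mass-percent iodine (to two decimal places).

Element totals:
  C: 5
  H: 6
  Cl: 1
  F: 1
  I: 1
  N: 1
Molecular formula: C5H6ClFIN.
Molar mass = 261.462 g/mol.
Mass from I: 1 × 126.904 = 126.904 g/mol.
%I = 126.904 / 261.462 × 100 = 48.54%.

48.54%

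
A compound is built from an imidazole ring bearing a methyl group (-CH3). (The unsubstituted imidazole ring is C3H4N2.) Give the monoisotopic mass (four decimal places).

82.0531

Atom tally by fragment:
  imidazole ring core → C:3 H:4 N:2
  (− 1 ring H displaced by substituents)
  + CH3 → C:1 H:3
Element totals:
  C: 4
  H: 6
  N: 2
Molecular formula: C4H6N2.
  M = 4(12.0) + 6(1.007825) + 2(14.003074)
    = 48.000000 + 6.046950 + 28.006148 = 82.053098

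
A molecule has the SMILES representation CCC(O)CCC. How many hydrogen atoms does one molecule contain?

14

Atom tally by fragment:
  CH3 → C:1 H:3
  CH2 → C:1 H:2
  CH(OH) → C:1 H:2 O:1
  CH2 → C:1 H:2
  CH2 → C:1 H:2
  CH3 → C:1 H:3
Element totals:
  C: 6
  H: 14
  O: 1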